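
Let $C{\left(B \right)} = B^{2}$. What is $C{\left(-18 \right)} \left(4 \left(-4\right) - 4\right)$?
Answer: $-6480$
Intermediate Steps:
$C{\left(-18 \right)} \left(4 \left(-4\right) - 4\right) = \left(-18\right)^{2} \left(4 \left(-4\right) - 4\right) = 324 \left(-16 - 4\right) = 324 \left(-20\right) = -6480$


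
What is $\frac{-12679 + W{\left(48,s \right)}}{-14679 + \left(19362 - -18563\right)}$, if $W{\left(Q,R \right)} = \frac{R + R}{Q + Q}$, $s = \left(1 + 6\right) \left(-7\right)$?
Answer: $- \frac{608641}{1115808} \approx -0.54547$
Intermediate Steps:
$s = -49$ ($s = 7 \left(-7\right) = -49$)
$W{\left(Q,R \right)} = \frac{R}{Q}$ ($W{\left(Q,R \right)} = \frac{2 R}{2 Q} = 2 R \frac{1}{2 Q} = \frac{R}{Q}$)
$\frac{-12679 + W{\left(48,s \right)}}{-14679 + \left(19362 - -18563\right)} = \frac{-12679 - \frac{49}{48}}{-14679 + \left(19362 - -18563\right)} = \frac{-12679 - \frac{49}{48}}{-14679 + \left(19362 + 18563\right)} = \frac{-12679 - \frac{49}{48}}{-14679 + 37925} = - \frac{608641}{48 \cdot 23246} = \left(- \frac{608641}{48}\right) \frac{1}{23246} = - \frac{608641}{1115808}$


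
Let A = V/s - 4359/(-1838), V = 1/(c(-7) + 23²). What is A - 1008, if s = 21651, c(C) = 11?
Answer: -10804999749731/10744525260 ≈ -1005.6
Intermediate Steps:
V = 1/540 (V = 1/(11 + 23²) = 1/(11 + 529) = 1/540 ≈ 0.0018519)
A = 25481712349/10744525260 (A = (1/540)/21651 - 4359/(-1838) = (1/540)*(1/21651) - 4359*(-1/1838) = 1/11691540 + 4359/1838 = 25481712349/10744525260 ≈ 2.3716)
A - 1008 = 25481712349/10744525260 - 1008 = -10804999749731/10744525260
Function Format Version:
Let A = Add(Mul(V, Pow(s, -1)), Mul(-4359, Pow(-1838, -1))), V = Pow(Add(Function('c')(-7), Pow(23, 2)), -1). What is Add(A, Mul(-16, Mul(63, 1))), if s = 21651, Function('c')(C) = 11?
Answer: Rational(-10804999749731, 10744525260) ≈ -1005.6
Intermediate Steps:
V = Rational(1, 540) (V = Pow(Add(11, Pow(23, 2)), -1) = Pow(Add(11, 529), -1) = Pow(540, -1) = Rational(1, 540) ≈ 0.0018519)
A = Rational(25481712349, 10744525260) (A = Add(Mul(Rational(1, 540), Pow(21651, -1)), Mul(-4359, Pow(-1838, -1))) = Add(Mul(Rational(1, 540), Rational(1, 21651)), Mul(-4359, Rational(-1, 1838))) = Add(Rational(1, 11691540), Rational(4359, 1838)) = Rational(25481712349, 10744525260) ≈ 2.3716)
Add(A, Mul(-16, Mul(63, 1))) = Add(Rational(25481712349, 10744525260), Mul(-16, Mul(63, 1))) = Add(Rational(25481712349, 10744525260), Mul(-16, 63)) = Add(Rational(25481712349, 10744525260), -1008) = Rational(-10804999749731, 10744525260)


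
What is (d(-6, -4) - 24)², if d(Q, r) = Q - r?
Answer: 676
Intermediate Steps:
(d(-6, -4) - 24)² = ((-6 - 1*(-4)) - 24)² = ((-6 + 4) - 24)² = (-2 - 24)² = (-26)² = 676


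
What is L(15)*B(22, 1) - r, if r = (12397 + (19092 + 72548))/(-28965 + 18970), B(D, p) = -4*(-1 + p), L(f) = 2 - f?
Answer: 104037/9995 ≈ 10.409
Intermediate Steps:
B(D, p) = 4 - 4*p
r = -104037/9995 (r = (12397 + 91640)/(-9995) = 104037*(-1/9995) = -104037/9995 ≈ -10.409)
L(15)*B(22, 1) - r = (2 - 1*15)*(4 - 4*1) - 1*(-104037/9995) = (2 - 15)*(4 - 4) + 104037/9995 = -13*0 + 104037/9995 = 0 + 104037/9995 = 104037/9995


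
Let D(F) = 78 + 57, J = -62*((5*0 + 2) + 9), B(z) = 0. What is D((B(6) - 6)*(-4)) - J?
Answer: 817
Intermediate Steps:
J = -682 (J = -62*((0 + 2) + 9) = -62*(2 + 9) = -62*11 = -682)
D(F) = 135
D((B(6) - 6)*(-4)) - J = 135 - 1*(-682) = 135 + 682 = 817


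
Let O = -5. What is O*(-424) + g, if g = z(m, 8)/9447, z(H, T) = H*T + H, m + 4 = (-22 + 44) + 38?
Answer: 6676048/3149 ≈ 2120.1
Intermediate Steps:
m = 56 (m = -4 + ((-22 + 44) + 38) = -4 + (22 + 38) = -4 + 60 = 56)
z(H, T) = H + H*T
g = 168/3149 (g = (56*(1 + 8))/9447 = (56*9)*(1/9447) = 504*(1/9447) = 168/3149 ≈ 0.053350)
O*(-424) + g = -5*(-424) + 168/3149 = 2120 + 168/3149 = 6676048/3149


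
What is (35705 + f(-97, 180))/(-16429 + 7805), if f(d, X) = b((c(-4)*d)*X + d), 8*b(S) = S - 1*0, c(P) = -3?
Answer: -337923/68992 ≈ -4.8980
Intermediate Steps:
b(S) = S/8 (b(S) = (S - 1*0)/8 = (S + 0)/8 = S/8)
f(d, X) = d/8 - 3*X*d/8 (f(d, X) = ((-3*d)*X + d)/8 = (-3*X*d + d)/8 = (d - 3*X*d)/8 = d/8 - 3*X*d/8)
(35705 + f(-97, 180))/(-16429 + 7805) = (35705 + (⅛)*(-97)*(1 - 3*180))/(-16429 + 7805) = (35705 + (⅛)*(-97)*(1 - 540))/(-8624) = (35705 + (⅛)*(-97)*(-539))*(-1/8624) = (35705 + 52283/8)*(-1/8624) = (337923/8)*(-1/8624) = -337923/68992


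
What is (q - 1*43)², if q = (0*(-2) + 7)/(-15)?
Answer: 425104/225 ≈ 1889.4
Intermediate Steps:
q = -7/15 (q = (0 + 7)*(-1/15) = 7*(-1/15) = -7/15 ≈ -0.46667)
(q - 1*43)² = (-7/15 - 1*43)² = (-7/15 - 43)² = (-652/15)² = 425104/225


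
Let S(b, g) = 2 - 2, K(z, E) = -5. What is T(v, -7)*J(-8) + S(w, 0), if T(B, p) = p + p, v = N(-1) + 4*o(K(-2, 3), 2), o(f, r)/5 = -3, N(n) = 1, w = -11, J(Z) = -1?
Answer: 14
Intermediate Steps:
o(f, r) = -15 (o(f, r) = 5*(-3) = -15)
v = -59 (v = 1 + 4*(-15) = 1 - 60 = -59)
S(b, g) = 0
T(B, p) = 2*p
T(v, -7)*J(-8) + S(w, 0) = (2*(-7))*(-1) + 0 = -14*(-1) + 0 = 14 + 0 = 14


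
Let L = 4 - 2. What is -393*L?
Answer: -786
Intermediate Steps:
L = 2
-393*L = -393*2 = -786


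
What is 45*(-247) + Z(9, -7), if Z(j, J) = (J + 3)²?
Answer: -11099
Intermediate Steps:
Z(j, J) = (3 + J)²
45*(-247) + Z(9, -7) = 45*(-247) + (3 - 7)² = -11115 + (-4)² = -11115 + 16 = -11099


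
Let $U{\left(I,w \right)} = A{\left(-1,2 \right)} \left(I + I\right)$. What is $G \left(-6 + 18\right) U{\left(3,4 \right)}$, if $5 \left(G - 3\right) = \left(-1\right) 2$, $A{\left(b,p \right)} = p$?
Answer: $\frac{1872}{5} \approx 374.4$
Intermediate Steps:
$G = \frac{13}{5}$ ($G = 3 + \frac{\left(-1\right) 2}{5} = 3 + \frac{1}{5} \left(-2\right) = 3 - \frac{2}{5} = \frac{13}{5} \approx 2.6$)
$U{\left(I,w \right)} = 4 I$ ($U{\left(I,w \right)} = 2 \left(I + I\right) = 2 \cdot 2 I = 4 I$)
$G \left(-6 + 18\right) U{\left(3,4 \right)} = \frac{13 \left(-6 + 18\right)}{5} \cdot 4 \cdot 3 = \frac{13}{5} \cdot 12 \cdot 12 = \frac{156}{5} \cdot 12 = \frac{1872}{5}$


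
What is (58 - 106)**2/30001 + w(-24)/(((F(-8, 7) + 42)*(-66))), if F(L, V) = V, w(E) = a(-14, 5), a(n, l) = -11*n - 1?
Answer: 953661/32341078 ≈ 0.029488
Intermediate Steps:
a(n, l) = -1 - 11*n
w(E) = 153 (w(E) = -1 - 11*(-14) = -1 + 154 = 153)
(58 - 106)**2/30001 + w(-24)/(((F(-8, 7) + 42)*(-66))) = (58 - 106)**2/30001 + 153/(((7 + 42)*(-66))) = (-48)**2*(1/30001) + 153/((49*(-66))) = 2304*(1/30001) + 153/(-3234) = 2304/30001 + 153*(-1/3234) = 2304/30001 - 51/1078 = 953661/32341078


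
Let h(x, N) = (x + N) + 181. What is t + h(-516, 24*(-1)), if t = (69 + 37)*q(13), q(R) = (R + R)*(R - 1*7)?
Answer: 16177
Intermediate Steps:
h(x, N) = 181 + N + x (h(x, N) = (N + x) + 181 = 181 + N + x)
q(R) = 2*R*(-7 + R) (q(R) = (2*R)*(R - 7) = (2*R)*(-7 + R) = 2*R*(-7 + R))
t = 16536 (t = (69 + 37)*(2*13*(-7 + 13)) = 106*(2*13*6) = 106*156 = 16536)
t + h(-516, 24*(-1)) = 16536 + (181 + 24*(-1) - 516) = 16536 + (181 - 24 - 516) = 16536 - 359 = 16177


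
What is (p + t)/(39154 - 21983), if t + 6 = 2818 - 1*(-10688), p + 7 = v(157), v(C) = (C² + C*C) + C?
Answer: 62948/17171 ≈ 3.6659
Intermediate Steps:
v(C) = C + 2*C² (v(C) = (C² + C²) + C = 2*C² + C = C + 2*C²)
p = 49448 (p = -7 + 157*(1 + 2*157) = -7 + 157*(1 + 314) = -7 + 157*315 = -7 + 49455 = 49448)
t = 13500 (t = -6 + (2818 - 1*(-10688)) = -6 + (2818 + 10688) = -6 + 13506 = 13500)
(p + t)/(39154 - 21983) = (49448 + 13500)/(39154 - 21983) = 62948/17171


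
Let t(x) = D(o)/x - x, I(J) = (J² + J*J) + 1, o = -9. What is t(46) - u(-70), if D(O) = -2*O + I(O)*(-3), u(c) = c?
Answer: 633/46 ≈ 13.761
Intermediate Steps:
I(J) = 1 + 2*J² (I(J) = (J² + J²) + 1 = 2*J² + 1 = 1 + 2*J²)
D(O) = -3 - 6*O² - 2*O (D(O) = -2*O + (1 + 2*O²)*(-3) = -2*O + (-3 - 6*O²) = -3 - 6*O² - 2*O)
t(x) = -x - 471/x (t(x) = (-3 - 6*(-9)² - 2*(-9))/x - x = (-3 - 6*81 + 18)/x - x = (-3 - 486 + 18)/x - x = -471/x - x = -x - 471/x)
t(46) - u(-70) = (-1*46 - 471/46) - 1*(-70) = (-46 - 471*1/46) + 70 = (-46 - 471/46) + 70 = -2587/46 + 70 = 633/46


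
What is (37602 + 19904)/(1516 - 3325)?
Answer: -57506/1809 ≈ -31.789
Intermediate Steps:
(37602 + 19904)/(1516 - 3325) = 57506/(-1809) = 57506*(-1/1809) = -57506/1809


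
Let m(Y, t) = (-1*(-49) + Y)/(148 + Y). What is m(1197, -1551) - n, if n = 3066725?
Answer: -4124743879/1345 ≈ -3.0667e+6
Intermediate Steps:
m(Y, t) = (49 + Y)/(148 + Y)
m(1197, -1551) - n = (49 + 1197)/(148 + 1197) - 1*3066725 = 1246/1345 - 3066725 = -4124743879/1345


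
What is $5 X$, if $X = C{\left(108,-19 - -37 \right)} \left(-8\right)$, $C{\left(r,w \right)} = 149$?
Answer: $-5960$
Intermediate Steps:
$X = -1192$ ($X = 149 \left(-8\right) = -1192$)
$5 X = 5 \left(-1192\right) = -5960$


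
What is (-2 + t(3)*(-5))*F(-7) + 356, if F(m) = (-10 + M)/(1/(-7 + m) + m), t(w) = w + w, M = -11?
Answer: 8612/33 ≈ 260.97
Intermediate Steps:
t(w) = 2*w
F(m) = -21/(m + 1/(-7 + m)) (F(m) = (-10 - 11)/(1/(-7 + m) + m) = -21/(m + 1/(-7 + m)))
(-2 + t(3)*(-5))*F(-7) + 356 = (-2 + (2*3)*(-5))*(21*(7 - 1*(-7))/(1 + (-7)² - 7*(-7))) + 356 = (-2 + 6*(-5))*(21*(7 + 7)/(1 + 49 + 49)) + 356 = (-2 - 30)*(21*14/99) + 356 = -672*14/99 + 356 = -32*98/33 + 356 = -3136/33 + 356 = 8612/33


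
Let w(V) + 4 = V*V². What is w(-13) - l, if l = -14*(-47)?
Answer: -2859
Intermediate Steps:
w(V) = -4 + V³ (w(V) = -4 + V*V² = -4 + V³)
l = 658
w(-13) - l = (-4 + (-13)³) - 1*658 = (-4 - 2197) - 658 = -2201 - 658 = -2859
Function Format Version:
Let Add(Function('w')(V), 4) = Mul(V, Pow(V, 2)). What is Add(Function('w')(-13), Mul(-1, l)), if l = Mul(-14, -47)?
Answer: -2859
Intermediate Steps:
Function('w')(V) = Add(-4, Pow(V, 3)) (Function('w')(V) = Add(-4, Mul(V, Pow(V, 2))) = Add(-4, Pow(V, 3)))
l = 658
Add(Function('w')(-13), Mul(-1, l)) = Add(Add(-4, Pow(-13, 3)), Mul(-1, 658)) = Add(Add(-4, -2197), -658) = Add(-2201, -658) = -2859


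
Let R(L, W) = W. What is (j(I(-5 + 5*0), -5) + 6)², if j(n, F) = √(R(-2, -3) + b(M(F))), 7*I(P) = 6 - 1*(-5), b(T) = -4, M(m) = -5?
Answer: (6 + I*√7)² ≈ 29.0 + 31.749*I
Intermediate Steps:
I(P) = 11/7 (I(P) = (6 - 1*(-5))/7 = (6 + 5)/7 = (⅐)*11 = 11/7)
j(n, F) = I*√7 (j(n, F) = √(-3 - 4) = √(-7) = I*√7)
(j(I(-5 + 5*0), -5) + 6)² = (I*√7 + 6)² = (6 + I*√7)²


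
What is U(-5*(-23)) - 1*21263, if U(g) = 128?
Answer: -21135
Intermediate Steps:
U(-5*(-23)) - 1*21263 = 128 - 1*21263 = 128 - 21263 = -21135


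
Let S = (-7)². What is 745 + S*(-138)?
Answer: -6017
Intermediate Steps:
S = 49
745 + S*(-138) = 745 + 49*(-138) = 745 - 6762 = -6017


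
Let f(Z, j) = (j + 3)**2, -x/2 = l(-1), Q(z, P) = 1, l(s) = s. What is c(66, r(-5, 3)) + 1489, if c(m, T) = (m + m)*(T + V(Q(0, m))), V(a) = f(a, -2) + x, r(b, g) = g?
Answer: 2281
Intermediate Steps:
x = 2 (x = -2*(-1) = 2)
f(Z, j) = (3 + j)**2
V(a) = 3 (V(a) = (3 - 2)**2 + 2 = 1**2 + 2 = 1 + 2 = 3)
c(m, T) = 2*m*(3 + T) (c(m, T) = (m + m)*(T + 3) = (2*m)*(3 + T) = 2*m*(3 + T))
c(66, r(-5, 3)) + 1489 = 2*66*(3 + 3) + 1489 = 2*66*6 + 1489 = 792 + 1489 = 2281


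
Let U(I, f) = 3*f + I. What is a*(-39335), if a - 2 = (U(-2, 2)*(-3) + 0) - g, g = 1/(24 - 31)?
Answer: 2714115/7 ≈ 3.8773e+5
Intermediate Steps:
U(I, f) = I + 3*f
g = -1/7 (g = 1/(-7) = -1/7 ≈ -0.14286)
a = -69/7 (a = 2 + (((-2 + 3*2)*(-3) + 0) - 1*(-1/7)) = 2 + (((-2 + 6)*(-3) + 0) + 1/7) = 2 + ((4*(-3) + 0) + 1/7) = 2 + ((-12 + 0) + 1/7) = 2 + (-12 + 1/7) = 2 - 83/7 = -69/7 ≈ -9.8571)
a*(-39335) = -69/7*(-39335) = 2714115/7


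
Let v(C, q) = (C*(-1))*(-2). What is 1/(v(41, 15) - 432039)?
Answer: -1/431957 ≈ -2.3150e-6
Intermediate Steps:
v(C, q) = 2*C (v(C, q) = -C*(-2) = 2*C)
1/(v(41, 15) - 432039) = 1/(2*41 - 432039) = 1/(82 - 432039) = 1/(-431957) = -1/431957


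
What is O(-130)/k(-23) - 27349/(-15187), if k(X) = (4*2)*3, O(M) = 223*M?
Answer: -219807377/182244 ≈ -1206.1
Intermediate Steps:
k(X) = 24 (k(X) = 8*3 = 24)
O(-130)/k(-23) - 27349/(-15187) = (223*(-130))/24 - 27349/(-15187) = -28990*1/24 - 27349*(-1/15187) = -14495/12 + 27349/15187 = -219807377/182244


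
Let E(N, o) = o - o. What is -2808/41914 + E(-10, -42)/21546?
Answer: -1404/20957 ≈ -0.066994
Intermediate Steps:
E(N, o) = 0
-2808/41914 + E(-10, -42)/21546 = -2808/41914 + 0/21546 = -2808*1/41914 + 0*(1/21546) = -1404/20957 + 0 = -1404/20957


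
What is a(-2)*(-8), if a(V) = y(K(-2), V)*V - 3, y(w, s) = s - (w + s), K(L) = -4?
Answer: 88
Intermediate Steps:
y(w, s) = -w (y(w, s) = s - (s + w) = s + (-s - w) = -w)
a(V) = -3 + 4*V (a(V) = (-1*(-4))*V - 3 = 4*V - 3 = -3 + 4*V)
a(-2)*(-8) = (-3 + 4*(-2))*(-8) = (-3 - 8)*(-8) = -11*(-8) = 88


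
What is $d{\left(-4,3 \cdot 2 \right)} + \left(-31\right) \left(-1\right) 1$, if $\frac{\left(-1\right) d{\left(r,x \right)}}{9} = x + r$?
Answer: $13$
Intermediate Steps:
$d{\left(r,x \right)} = - 9 r - 9 x$ ($d{\left(r,x \right)} = - 9 \left(x + r\right) = - 9 \left(r + x\right) = - 9 r - 9 x$)
$d{\left(-4,3 \cdot 2 \right)} + \left(-31\right) \left(-1\right) 1 = \left(\left(-9\right) \left(-4\right) - 9 \cdot 3 \cdot 2\right) + \left(-31\right) \left(-1\right) 1 = \left(36 - 54\right) + 31 \cdot 1 = \left(36 - 54\right) + 31 = -18 + 31 = 13$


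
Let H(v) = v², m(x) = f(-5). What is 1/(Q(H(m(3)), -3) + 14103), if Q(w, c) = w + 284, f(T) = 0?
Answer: 1/14387 ≈ 6.9507e-5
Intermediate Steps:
m(x) = 0
Q(w, c) = 284 + w
1/(Q(H(m(3)), -3) + 14103) = 1/((284 + 0²) + 14103) = 1/((284 + 0) + 14103) = 1/(284 + 14103) = 1/14387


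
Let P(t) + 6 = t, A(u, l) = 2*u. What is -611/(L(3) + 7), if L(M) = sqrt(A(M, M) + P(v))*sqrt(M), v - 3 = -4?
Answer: -329/4 + 47*I*sqrt(3)/4 ≈ -82.25 + 20.352*I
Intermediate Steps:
v = -1 (v = 3 - 4 = -1)
P(t) = -6 + t
L(M) = sqrt(M)*sqrt(-7 + 2*M) (L(M) = sqrt(2*M + (-6 - 1))*sqrt(M) = sqrt(2*M - 7)*sqrt(M) = sqrt(-7 + 2*M)*sqrt(M) = sqrt(M)*sqrt(-7 + 2*M))
-611/(L(3) + 7) = -611/(sqrt(3)*sqrt(-7 + 2*3) + 7) = -611/(sqrt(3)*sqrt(-7 + 6) + 7) = -611/(sqrt(3)*sqrt(-1) + 7) = -611/(sqrt(3)*I + 7) = -611/(I*sqrt(3) + 7) = -611/(7 + I*sqrt(3))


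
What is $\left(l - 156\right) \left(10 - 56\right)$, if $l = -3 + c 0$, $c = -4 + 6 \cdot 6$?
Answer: $7314$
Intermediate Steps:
$c = 32$ ($c = -4 + 36 = 32$)
$l = -3$ ($l = -3 + 32 \cdot 0 = -3 + 0 = -3$)
$\left(l - 156\right) \left(10 - 56\right) = \left(-3 - 156\right) \left(10 - 56\right) = - 159 \left(10 - 56\right) = \left(-159\right) \left(-46\right) = 7314$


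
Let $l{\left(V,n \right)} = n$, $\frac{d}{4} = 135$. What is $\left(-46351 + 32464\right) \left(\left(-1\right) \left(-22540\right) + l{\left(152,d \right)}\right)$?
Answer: $-320511960$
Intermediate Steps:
$d = 540$ ($d = 4 \cdot 135 = 540$)
$\left(-46351 + 32464\right) \left(\left(-1\right) \left(-22540\right) + l{\left(152,d \right)}\right) = \left(-46351 + 32464\right) \left(\left(-1\right) \left(-22540\right) + 540\right) = - 13887 \left(22540 + 540\right) = \left(-13887\right) 23080 = -320511960$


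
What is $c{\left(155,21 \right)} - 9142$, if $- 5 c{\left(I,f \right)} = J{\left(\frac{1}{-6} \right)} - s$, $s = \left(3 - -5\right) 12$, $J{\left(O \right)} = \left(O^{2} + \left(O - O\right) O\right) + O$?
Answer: $- \frac{1642099}{180} \approx -9122.8$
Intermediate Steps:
$J{\left(O \right)} = O + O^{2}$ ($J{\left(O \right)} = \left(O^{2} + 0 O\right) + O = \left(O^{2} + 0\right) + O = O^{2} + O = O + O^{2}$)
$s = 96$ ($s = \left(3 + 5\right) 12 = 8 \cdot 12 = 96$)
$c{\left(I,f \right)} = \frac{3461}{180}$ ($c{\left(I,f \right)} = - \frac{\frac{1 + \frac{1}{-6}}{-6} - 96}{5} = - \frac{- \frac{1 - \frac{1}{6}}{6} - 96}{5} = - \frac{\left(- \frac{1}{6}\right) \frac{5}{6} - 96}{5} = - \frac{- \frac{5}{36} - 96}{5} = \left(- \frac{1}{5}\right) \left(- \frac{3461}{36}\right) = \frac{3461}{180}$)
$c{\left(155,21 \right)} - 9142 = \frac{3461}{180} - 9142 = - \frac{1642099}{180}$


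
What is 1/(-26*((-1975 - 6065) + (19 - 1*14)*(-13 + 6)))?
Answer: 1/209950 ≈ 4.7630e-6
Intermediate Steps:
1/(-26*((-1975 - 6065) + (19 - 1*14)*(-13 + 6))) = 1/(-26*(-8040 + (19 - 14)*(-7))) = 1/(-26*(-8040 + 5*(-7))) = 1/(-26*(-8040 - 35)) = 1/(-26*(-8075)) = 1/209950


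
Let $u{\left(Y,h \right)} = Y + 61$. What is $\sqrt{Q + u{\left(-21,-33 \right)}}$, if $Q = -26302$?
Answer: $3 i \sqrt{2918} \approx 162.06 i$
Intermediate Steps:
$u{\left(Y,h \right)} = 61 + Y$
$\sqrt{Q + u{\left(-21,-33 \right)}} = \sqrt{-26302 + \left(61 - 21\right)} = \sqrt{-26302 + 40} = \sqrt{-26262} = 3 i \sqrt{2918}$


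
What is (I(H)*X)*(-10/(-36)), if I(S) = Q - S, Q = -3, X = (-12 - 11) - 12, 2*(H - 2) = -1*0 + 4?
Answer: 1225/18 ≈ 68.056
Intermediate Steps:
H = 4 (H = 2 + (-1*0 + 4)/2 = 2 + (0 + 4)/2 = 2 + (½)*4 = 2 + 2 = 4)
X = -35 (X = -23 - 12 = -35)
I(S) = -3 - S
(I(H)*X)*(-10/(-36)) = ((-3 - 1*4)*(-35))*(-10/(-36)) = ((-3 - 4)*(-35))*(-10*(-1/36)) = -7*(-35)*(5/18) = 245*(5/18) = 1225/18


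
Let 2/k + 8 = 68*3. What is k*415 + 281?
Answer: 27953/98 ≈ 285.23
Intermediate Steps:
k = 1/98 (k = 2/(-8 + 68*3) = 2/(-8 + 204) = 2/196 = 2*(1/196) = 1/98 ≈ 0.010204)
k*415 + 281 = (1/98)*415 + 281 = 415/98 + 281 = 27953/98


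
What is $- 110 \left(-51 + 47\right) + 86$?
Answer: $526$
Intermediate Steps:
$- 110 \left(-51 + 47\right) + 86 = \left(-110\right) \left(-4\right) + 86 = 440 + 86 = 526$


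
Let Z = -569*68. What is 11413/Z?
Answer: -11413/38692 ≈ -0.29497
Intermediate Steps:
Z = -38692
11413/Z = 11413/(-38692) = 11413*(-1/38692) = -11413/38692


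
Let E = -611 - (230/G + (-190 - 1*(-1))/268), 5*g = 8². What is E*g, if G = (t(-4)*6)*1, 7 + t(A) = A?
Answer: -85866032/11055 ≈ -7767.2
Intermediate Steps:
t(A) = -7 + A
G = -66 (G = ((-7 - 4)*6)*1 = -11*6*1 = -66*1 = -66)
g = 64/5 (g = (⅕)*8² = (⅕)*64 = 64/5 ≈ 12.800)
E = -5366627/8844 (E = -611 - (230/(-66) + (-190 - 1*(-1))/268) = -611 - (230*(-1/66) + (-190 + 1)*(1/268)) = -611 - (-115/33 - 189*1/268) = -611 - (-115/33 - 189/268) = -611 - 1*(-37057/8844) = -611 + 37057/8844 = -5366627/8844 ≈ -606.81)
E*g = -5366627/8844*64/5 = -85866032/11055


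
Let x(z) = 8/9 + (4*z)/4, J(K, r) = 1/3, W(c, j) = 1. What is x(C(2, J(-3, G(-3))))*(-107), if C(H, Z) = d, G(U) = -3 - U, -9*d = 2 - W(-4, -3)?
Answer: -749/9 ≈ -83.222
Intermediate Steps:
d = -1/9 (d = -(2 - 1*1)/9 = -(2 - 1)/9 = -1/9*1 = -1/9 ≈ -0.11111)
J(K, r) = 1/3
C(H, Z) = -1/9
x(z) = 8/9 + z (x(z) = 8*(1/9) + (4*z)*(1/4) = 8/9 + z)
x(C(2, J(-3, G(-3))))*(-107) = (8/9 - 1/9)*(-107) = (7/9)*(-107) = -749/9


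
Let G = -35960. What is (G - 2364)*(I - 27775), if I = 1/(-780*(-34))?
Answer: 542869040263/510 ≈ 1.0644e+9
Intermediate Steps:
I = 1/26520 ≈ 3.7707e-5
(G - 2364)*(I - 27775) = (-35960 - 2364)*(1/26520 - 27775) = -38324*(-736592999/26520) = 542869040263/510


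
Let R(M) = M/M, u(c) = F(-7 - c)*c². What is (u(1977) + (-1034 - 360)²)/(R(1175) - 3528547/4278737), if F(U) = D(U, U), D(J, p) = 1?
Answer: 5007632684161/150038 ≈ 3.3376e+7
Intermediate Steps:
F(U) = 1
u(c) = c² (u(c) = 1*c² = c²)
R(M) = 1
(u(1977) + (-1034 - 360)²)/(R(1175) - 3528547/4278737) = (1977² + (-1034 - 360)²)/(1 - 3528547/4278737) = (3908529 + (-1394)²)/(1 - 3528547*1/4278737) = (3908529 + 1943236)/(1 - 3528547/4278737) = 5851765/(750190/4278737) = 5851765*(4278737/750190) = 5007632684161/150038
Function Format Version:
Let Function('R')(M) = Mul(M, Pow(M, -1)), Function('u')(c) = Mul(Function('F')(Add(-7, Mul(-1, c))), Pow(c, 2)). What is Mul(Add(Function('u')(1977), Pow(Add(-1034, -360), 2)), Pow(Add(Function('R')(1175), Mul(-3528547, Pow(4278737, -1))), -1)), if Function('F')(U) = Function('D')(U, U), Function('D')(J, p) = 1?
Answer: Rational(5007632684161, 150038) ≈ 3.3376e+7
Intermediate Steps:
Function('F')(U) = 1
Function('u')(c) = Pow(c, 2) (Function('u')(c) = Mul(1, Pow(c, 2)) = Pow(c, 2))
Function('R')(M) = 1
Mul(Add(Function('u')(1977), Pow(Add(-1034, -360), 2)), Pow(Add(Function('R')(1175), Mul(-3528547, Pow(4278737, -1))), -1)) = Mul(Add(Pow(1977, 2), Pow(Add(-1034, -360), 2)), Pow(Add(1, Mul(-3528547, Pow(4278737, -1))), -1)) = Mul(Add(3908529, Pow(-1394, 2)), Pow(Add(1, Mul(-3528547, Rational(1, 4278737))), -1)) = Mul(Add(3908529, 1943236), Pow(Add(1, Rational(-3528547, 4278737)), -1)) = Mul(5851765, Pow(Rational(750190, 4278737), -1)) = Mul(5851765, Rational(4278737, 750190)) = Rational(5007632684161, 150038)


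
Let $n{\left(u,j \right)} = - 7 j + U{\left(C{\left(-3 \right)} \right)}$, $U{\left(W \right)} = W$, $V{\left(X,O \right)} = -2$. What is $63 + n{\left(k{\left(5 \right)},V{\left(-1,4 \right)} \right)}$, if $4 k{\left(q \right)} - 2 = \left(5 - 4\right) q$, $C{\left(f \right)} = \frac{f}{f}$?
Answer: $78$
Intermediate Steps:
$C{\left(f \right)} = 1$
$k{\left(q \right)} = \frac{1}{2} + \frac{q}{4}$ ($k{\left(q \right)} = \frac{1}{2} + \frac{\left(5 - 4\right) q}{4} = \frac{1}{2} + \frac{1 q}{4} = \frac{1}{2} + \frac{q}{4}$)
$n{\left(u,j \right)} = 1 - 7 j$ ($n{\left(u,j \right)} = - 7 j + 1 = 1 - 7 j$)
$63 + n{\left(k{\left(5 \right)},V{\left(-1,4 \right)} \right)} = 63 + \left(1 - -14\right) = 63 + \left(1 + 14\right) = 63 + 15 = 78$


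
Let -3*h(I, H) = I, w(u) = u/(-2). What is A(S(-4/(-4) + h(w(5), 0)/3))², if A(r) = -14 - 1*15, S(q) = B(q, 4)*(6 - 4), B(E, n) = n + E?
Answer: 841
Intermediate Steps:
B(E, n) = E + n
w(u) = -u/2 (w(u) = u*(-½) = -u/2)
h(I, H) = -I/3
S(q) = 8 + 2*q (S(q) = (q + 4)*(6 - 4) = (4 + q)*2 = 8 + 2*q)
A(r) = -29 (A(r) = -14 - 15 = -29)
A(S(-4/(-4) + h(w(5), 0)/3))² = (-29)² = 841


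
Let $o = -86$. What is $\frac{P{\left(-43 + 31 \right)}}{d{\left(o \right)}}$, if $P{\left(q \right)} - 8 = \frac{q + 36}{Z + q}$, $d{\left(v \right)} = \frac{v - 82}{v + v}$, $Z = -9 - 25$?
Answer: $\frac{3698}{483} \approx 7.6563$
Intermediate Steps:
$Z = -34$
$d{\left(v \right)} = \frac{-82 + v}{2 v}$
$P{\left(q \right)} = 8 + \frac{36 + q}{-34 + q}$ ($P{\left(q \right)} = 8 + \frac{q + 36}{-34 + q} = 8 + \frac{36 + q}{-34 + q}$)
$\frac{P{\left(-43 + 31 \right)}}{d{\left(o \right)}} = \frac{\frac{1}{-34 + \left(-43 + 31\right)} \left(-236 + 9 \left(-43 + 31\right)\right)}{\frac{1}{2} \frac{1}{-86} \left(-82 - 86\right)} = \frac{\frac{1}{-34 - 12} \left(-236 + 9 \left(-12\right)\right)}{\frac{1}{2} \left(- \frac{1}{86}\right) \left(-168\right)} = \frac{\frac{1}{-46} \left(-236 - 108\right)}{\frac{42}{43}} = \left(- \frac{1}{46}\right) \left(-344\right) \frac{43}{42} = \frac{172}{23} \cdot \frac{43}{42} = \frac{3698}{483}$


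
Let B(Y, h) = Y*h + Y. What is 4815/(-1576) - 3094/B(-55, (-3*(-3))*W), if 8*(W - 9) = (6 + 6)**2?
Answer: -14935289/5287480 ≈ -2.8246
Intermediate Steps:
W = 27 (W = 9 + (6 + 6)**2/8 = 9 + (1/8)*12**2 = 9 + (1/8)*144 = 9 + 18 = 27)
B(Y, h) = Y + Y*h
4815/(-1576) - 3094/B(-55, (-3*(-3))*W) = 4815/(-1576) - 3094*(-1/(55*(1 - 3*(-3)*27))) = 4815*(-1/1576) - 3094*(-1/(55*(1 + 9*27))) = -4815/1576 - 3094*(-1/(55*(1 + 243))) = -4815/1576 - 3094/((-55*244)) = -4815/1576 - 3094/(-13420) = -4815/1576 - 3094*(-1/13420) = -4815/1576 + 1547/6710 = -14935289/5287480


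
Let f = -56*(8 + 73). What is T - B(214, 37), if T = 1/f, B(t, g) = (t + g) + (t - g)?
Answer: -1941409/4536 ≈ -428.00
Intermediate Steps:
B(t, g) = 2*t (B(t, g) = (g + t) + (t - g) = 2*t)
f = -4536 (f = -56*81 = -4536)
T = -1/4536 (T = 1/(-4536) = -1/4536 ≈ -0.00022046)
T - B(214, 37) = -1/4536 - 2*214 = -1/4536 - 1*428 = -1/4536 - 428 = -1941409/4536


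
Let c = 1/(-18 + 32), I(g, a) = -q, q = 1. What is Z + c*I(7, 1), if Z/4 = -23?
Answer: -1289/14 ≈ -92.071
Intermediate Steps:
I(g, a) = -1 (I(g, a) = -1*1 = -1)
c = 1/14 ≈ 0.071429
Z = -92 (Z = 4*(-23) = -92)
Z + c*I(7, 1) = -92 + (1/14)*(-1) = -92 - 1/14 = -1289/14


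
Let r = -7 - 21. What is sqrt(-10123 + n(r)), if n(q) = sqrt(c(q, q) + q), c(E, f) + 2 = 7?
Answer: sqrt(-10123 + I*sqrt(23)) ≈ 0.0238 + 100.61*I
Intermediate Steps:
c(E, f) = 5 (c(E, f) = -2 + 7 = 5)
r = -28
n(q) = sqrt(5 + q)
sqrt(-10123 + n(r)) = sqrt(-10123 + sqrt(5 - 28)) = sqrt(-10123 + sqrt(-23)) = sqrt(-10123 + I*sqrt(23))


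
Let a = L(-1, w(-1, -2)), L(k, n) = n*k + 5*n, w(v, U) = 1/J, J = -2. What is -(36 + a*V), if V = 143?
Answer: 250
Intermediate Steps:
w(v, U) = -1/2 (w(v, U) = 1/(-2) = -1/2)
L(k, n) = 5*n + k*n (L(k, n) = k*n + 5*n = 5*n + k*n)
a = -2 (a = -(5 - 1)/2 = -1/2*4 = -2)
-(36 + a*V) = -(36 - 2*143) = -(36 - 286) = -1*(-250) = 250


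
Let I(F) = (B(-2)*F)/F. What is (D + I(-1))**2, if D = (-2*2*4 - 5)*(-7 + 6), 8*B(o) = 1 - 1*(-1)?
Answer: 7225/16 ≈ 451.56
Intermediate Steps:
B(o) = 1/4 (B(o) = (1 - 1*(-1))/8 = (1 + 1)/8 = (1/8)*2 = 1/4)
D = 21 (D = (-4*4 - 5)*(-1) = (-16 - 5)*(-1) = -21*(-1) = 21)
I(F) = 1/4 (I(F) = (F/4)/F = 1/4)
(D + I(-1))**2 = (21 + 1/4)**2 = (85/4)**2 = 7225/16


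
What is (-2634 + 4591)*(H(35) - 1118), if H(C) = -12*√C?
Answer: -2187926 - 23484*√35 ≈ -2.3269e+6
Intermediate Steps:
(-2634 + 4591)*(H(35) - 1118) = (-2634 + 4591)*(-12*√35 - 1118) = 1957*(-1118 - 12*√35) = -2187926 - 23484*√35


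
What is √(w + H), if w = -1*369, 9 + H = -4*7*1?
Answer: I*√406 ≈ 20.149*I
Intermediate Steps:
H = -37 (H = -9 - 4*7*1 = -9 - 28*1 = -9 - 28 = -37)
w = -369
√(w + H) = √(-369 - 37) = √(-406) = I*√406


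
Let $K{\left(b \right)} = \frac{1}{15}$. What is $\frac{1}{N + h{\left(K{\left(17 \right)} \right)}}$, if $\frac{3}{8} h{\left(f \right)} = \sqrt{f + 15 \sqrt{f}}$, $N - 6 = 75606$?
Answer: $\frac{1}{75612 + \frac{8 \sqrt{\frac{1}{15} + \sqrt{15}}}{3}} \approx 1.3224 \cdot 10^{-5}$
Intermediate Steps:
$K{\left(b \right)} = \frac{1}{15}$
$N = 75612$ ($N = 6 + 75606 = 75612$)
$h{\left(f \right)} = \frac{8 \sqrt{f + 15 \sqrt{f}}}{3}$
$\frac{1}{N + h{\left(K{\left(17 \right)} \right)}} = \frac{1}{75612 + \frac{8 \sqrt{\frac{1}{15} + \frac{15}{\sqrt{15}}}}{3}} = \frac{1}{75612 + \frac{8 \sqrt{\frac{1}{15} + 15 \frac{\sqrt{15}}{15}}}{3}} = \frac{1}{75612 + \frac{8 \sqrt{\frac{1}{15} + \sqrt{15}}}{3}}$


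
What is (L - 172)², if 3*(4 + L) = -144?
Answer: 50176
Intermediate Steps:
L = -52 (L = -4 + (⅓)*(-144) = -4 - 48 = -52)
(L - 172)² = (-52 - 172)² = (-224)² = 50176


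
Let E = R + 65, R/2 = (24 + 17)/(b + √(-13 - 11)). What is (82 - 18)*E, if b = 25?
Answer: 2831040/649 - 10496*I*√6/649 ≈ 4362.2 - 39.615*I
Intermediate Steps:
R = 82/(25 + 2*I*√6) (R = 2*((24 + 17)/(25 + √(-13 - 11))) = 2*(41/(25 + √(-24))) = 2*(41/(25 + 2*I*√6)) = 82/(25 + 2*I*√6) ≈ 3.1587 - 0.61898*I)
E = 44235/649 - 164*I*√6/649 (E = (2050/649 - 164*I*√6/649) + 65 = 44235/649 - 164*I*√6/649 ≈ 68.159 - 0.61898*I)
(82 - 18)*E = (82 - 18)*(44235/649 - 164*I*√6/649) = 64*(44235/649 - 164*I*√6/649) = 2831040/649 - 10496*I*√6/649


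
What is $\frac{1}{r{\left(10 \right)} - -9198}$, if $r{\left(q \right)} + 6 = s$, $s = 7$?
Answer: $\frac{1}{9199} \approx 0.00010871$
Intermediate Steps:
$r{\left(q \right)} = 1$ ($r{\left(q \right)} = -6 + 7 = 1$)
$\frac{1}{r{\left(10 \right)} - -9198} = \frac{1}{1 - -9198} = \frac{1}{1 + 9198} = \frac{1}{9199}$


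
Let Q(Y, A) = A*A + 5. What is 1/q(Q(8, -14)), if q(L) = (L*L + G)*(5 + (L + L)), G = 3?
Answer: 1/16444428 ≈ 6.0811e-8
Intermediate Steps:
Q(Y, A) = 5 + A² (Q(Y, A) = A² + 5 = 5 + A²)
q(L) = (3 + L²)*(5 + 2*L) (q(L) = (L*L + 3)*(5 + (L + L)) = (L² + 3)*(5 + 2*L) = (3 + L²)*(5 + 2*L))
1/q(Q(8, -14)) = 1/(15 + 2*(5 + (-14)²)³ + 5*(5 + (-14)²)² + 6*(5 + (-14)²)) = 1/(15 + 2*(5 + 196)³ + 5*(5 + 196)² + 6*(5 + 196)) = 1/(15 + 2*201³ + 5*201² + 6*201) = 1/(15 + 2*8120601 + 5*40401 + 1206) = 1/(15 + 16241202 + 202005 + 1206) = 1/16444428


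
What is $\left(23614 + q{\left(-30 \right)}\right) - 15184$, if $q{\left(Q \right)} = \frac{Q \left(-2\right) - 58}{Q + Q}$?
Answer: $\frac{252899}{30} \approx 8430.0$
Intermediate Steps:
$q{\left(Q \right)} = \frac{-58 - 2 Q}{2 Q}$ ($q{\left(Q \right)} = \frac{- 2 Q - 58}{2 Q} = \left(-58 - 2 Q\right) \frac{1}{2 Q} = \frac{-58 - 2 Q}{2 Q}$)
$\left(23614 + q{\left(-30 \right)}\right) - 15184 = \left(23614 + \frac{-29 - -30}{-30}\right) - 15184 = \left(23614 - \frac{-29 + 30}{30}\right) - 15184 = \left(23614 - \frac{1}{30}\right) - 15184 = \frac{708419}{30} - 15184 = \frac{252899}{30}$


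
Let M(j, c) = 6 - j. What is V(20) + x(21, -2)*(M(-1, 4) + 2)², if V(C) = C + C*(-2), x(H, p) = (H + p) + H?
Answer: 3220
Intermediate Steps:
x(H, p) = p + 2*H
V(C) = -C (V(C) = C - 2*C = -C)
V(20) + x(21, -2)*(M(-1, 4) + 2)² = -1*20 + (-2 + 2*21)*((6 - 1*(-1)) + 2)² = -20 + (-2 + 42)*((6 + 1) + 2)² = -20 + 40*(7 + 2)² = -20 + 40*9² = -20 + 40*81 = -20 + 3240 = 3220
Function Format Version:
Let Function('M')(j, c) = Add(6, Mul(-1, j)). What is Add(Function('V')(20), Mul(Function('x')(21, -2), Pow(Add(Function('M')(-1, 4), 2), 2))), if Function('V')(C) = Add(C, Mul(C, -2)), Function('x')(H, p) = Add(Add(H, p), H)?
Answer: 3220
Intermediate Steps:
Function('x')(H, p) = Add(p, Mul(2, H))
Function('V')(C) = Mul(-1, C) (Function('V')(C) = Add(C, Mul(-2, C)) = Mul(-1, C))
Add(Function('V')(20), Mul(Function('x')(21, -2), Pow(Add(Function('M')(-1, 4), 2), 2))) = Add(Mul(-1, 20), Mul(Add(-2, Mul(2, 21)), Pow(Add(Add(6, Mul(-1, -1)), 2), 2))) = Add(-20, Mul(Add(-2, 42), Pow(Add(Add(6, 1), 2), 2))) = Add(-20, Mul(40, Pow(Add(7, 2), 2))) = Add(-20, Mul(40, Pow(9, 2))) = Add(-20, Mul(40, 81)) = Add(-20, 3240) = 3220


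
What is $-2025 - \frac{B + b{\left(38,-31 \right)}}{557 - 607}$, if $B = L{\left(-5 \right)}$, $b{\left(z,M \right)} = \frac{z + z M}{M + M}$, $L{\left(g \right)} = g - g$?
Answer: $- \frac{313818}{155} \approx -2024.6$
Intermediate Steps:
$L{\left(g \right)} = 0$
$b{\left(z,M \right)} = \frac{z + M z}{2 M}$
$B = 0$
$-2025 - \frac{B + b{\left(38,-31 \right)}}{557 - 607} = -2025 - \frac{0 + \frac{1}{2} \cdot 38 \frac{1}{-31} \left(1 - 31\right)}{557 - 607} = -2025 - \frac{0 + \frac{1}{2} \cdot 38 \left(- \frac{1}{31}\right) \left(-30\right)}{-50} = -2025 - \left(0 + \frac{570}{31}\right) \left(- \frac{1}{50}\right) = -2025 - \frac{570}{31} \left(- \frac{1}{50}\right) = -2025 - - \frac{57}{155} = -2025 + \frac{57}{155} = - \frac{313818}{155}$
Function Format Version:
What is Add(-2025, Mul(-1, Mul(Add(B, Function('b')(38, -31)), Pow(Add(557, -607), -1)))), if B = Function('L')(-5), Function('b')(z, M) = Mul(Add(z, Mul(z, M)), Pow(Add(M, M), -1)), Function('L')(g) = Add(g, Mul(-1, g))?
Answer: Rational(-313818, 155) ≈ -2024.6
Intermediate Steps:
Function('L')(g) = 0
Function('b')(z, M) = Mul(Rational(1, 2), Pow(M, -1), Add(z, Mul(M, z))) (Function('b')(z, M) = Mul(Add(z, Mul(M, z)), Pow(Mul(2, M), -1)) = Mul(Add(z, Mul(M, z)), Mul(Rational(1, 2), Pow(M, -1))) = Mul(Rational(1, 2), Pow(M, -1), Add(z, Mul(M, z))))
B = 0
Add(-2025, Mul(-1, Mul(Add(B, Function('b')(38, -31)), Pow(Add(557, -607), -1)))) = Add(-2025, Mul(-1, Mul(Add(0, Mul(Rational(1, 2), 38, Pow(-31, -1), Add(1, -31))), Pow(Add(557, -607), -1)))) = Add(-2025, Mul(-1, Mul(Add(0, Mul(Rational(1, 2), 38, Rational(-1, 31), -30)), Pow(-50, -1)))) = Add(-2025, Mul(-1, Mul(Add(0, Rational(570, 31)), Rational(-1, 50)))) = Add(-2025, Mul(-1, Mul(Rational(570, 31), Rational(-1, 50)))) = Add(-2025, Mul(-1, Rational(-57, 155))) = Add(-2025, Rational(57, 155)) = Rational(-313818, 155)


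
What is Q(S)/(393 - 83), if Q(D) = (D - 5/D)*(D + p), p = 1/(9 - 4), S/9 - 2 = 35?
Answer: 92366372/258075 ≈ 357.91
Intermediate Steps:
S = 333 (S = 18 + 9*35 = 18 + 315 = 333)
p = 1/5 ≈ 0.20000
Q(D) = (1/5 + D)*(D - 5/D) (Q(D) = (D - 5/D)*(D + 1/5) = (D - 5/D)*(1/5 + D) = (1/5 + D)*(D - 5/D))
Q(S)/(393 - 83) = (-5 + 333**2 - 1/333 + (1/5)*333)/(393 - 83) = (-5 + 110889 - 1*1/333 + 333/5)/310 = (-5 + 110889 - 1/333 + 333/5)/310 = (1/310)*(184732744/1665) = 92366372/258075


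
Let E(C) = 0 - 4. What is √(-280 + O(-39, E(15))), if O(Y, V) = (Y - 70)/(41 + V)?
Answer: 19*I*√1073/37 ≈ 16.821*I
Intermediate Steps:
E(C) = -4
O(Y, V) = (-70 + Y)/(41 + V)
√(-280 + O(-39, E(15))) = √(-280 + (-70 - 39)/(41 - 4)) = √(-280 - 109/37) = √(-10469/37) = 19*I*√1073/37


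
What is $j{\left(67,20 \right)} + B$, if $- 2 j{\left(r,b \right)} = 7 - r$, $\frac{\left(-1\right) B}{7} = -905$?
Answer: $6365$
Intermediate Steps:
$B = 6335$ ($B = \left(-7\right) \left(-905\right) = 6335$)
$j{\left(r,b \right)} = - \frac{7}{2} + \frac{r}{2}$ ($j{\left(r,b \right)} = - \frac{7 - r}{2} = - \frac{7}{2} + \frac{r}{2}$)
$j{\left(67,20 \right)} + B = \left(- \frac{7}{2} + \frac{1}{2} \cdot 67\right) + 6335 = \left(- \frac{7}{2} + \frac{67}{2}\right) + 6335 = 30 + 6335 = 6365$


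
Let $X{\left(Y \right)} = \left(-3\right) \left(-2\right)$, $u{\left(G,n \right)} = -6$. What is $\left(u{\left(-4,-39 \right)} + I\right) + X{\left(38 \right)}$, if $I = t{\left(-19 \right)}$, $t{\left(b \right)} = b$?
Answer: $-19$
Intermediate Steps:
$I = -19$
$X{\left(Y \right)} = 6$
$\left(u{\left(-4,-39 \right)} + I\right) + X{\left(38 \right)} = \left(-6 - 19\right) + 6 = -25 + 6 = -19$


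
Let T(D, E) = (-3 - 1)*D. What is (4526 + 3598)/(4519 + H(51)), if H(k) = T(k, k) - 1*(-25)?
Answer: 2031/1085 ≈ 1.8719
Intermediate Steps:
T(D, E) = -4*D
H(k) = 25 - 4*k (H(k) = -4*k - 1*(-25) = -4*k + 25 = 25 - 4*k)
(4526 + 3598)/(4519 + H(51)) = (4526 + 3598)/(4519 + (25 - 4*51)) = 8124/(4519 + (25 - 204)) = 8124/(4519 - 179) = 8124/4340 = 8124*(1/4340) = 2031/1085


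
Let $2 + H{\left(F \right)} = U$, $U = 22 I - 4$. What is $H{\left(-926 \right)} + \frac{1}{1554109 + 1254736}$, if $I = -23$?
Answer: $- \frac{1438128639}{2808845} \approx -512.0$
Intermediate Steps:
$U = -510$ ($U = 22 \left(-23\right) - 4 = -506 - 4 = -510$)
$H{\left(F \right)} = -512$ ($H{\left(F \right)} = -2 - 510 = -512$)
$H{\left(-926 \right)} + \frac{1}{1554109 + 1254736} = -512 + \frac{1}{1554109 + 1254736} = -512 + \frac{1}{2808845} = - \frac{1438128639}{2808845}$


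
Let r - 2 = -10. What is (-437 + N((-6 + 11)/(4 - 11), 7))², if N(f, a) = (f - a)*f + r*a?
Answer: 570588769/2401 ≈ 2.3765e+5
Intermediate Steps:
r = -8 (r = 2 - 10 = -8)
N(f, a) = -8*a + f*(f - a) (N(f, a) = (f - a)*f - 8*a = f*(f - a) - 8*a = -8*a + f*(f - a))
(-437 + N((-6 + 11)/(4 - 11), 7))² = (-437 + (((-6 + 11)/(4 - 11))² - 8*7 - 1*7*(-6 + 11)/(4 - 11)))² = (-437 + ((5/(-7))² - 56 - 1*7*5/(-7)))² = (-437 + ((5*(-⅐))² - 56 - 1*7*5*(-⅐)))² = (-437 + ((-5/7)² - 56 - 1*7*(-5/7)))² = (-437 + (25/49 - 56 + 5))² = (-437 - 2474/49)² = (-23887/49)² = 570588769/2401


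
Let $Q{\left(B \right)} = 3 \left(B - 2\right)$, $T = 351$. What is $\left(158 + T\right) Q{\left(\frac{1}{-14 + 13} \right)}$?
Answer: $-4581$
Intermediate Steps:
$Q{\left(B \right)} = -6 + 3 B$ ($Q{\left(B \right)} = 3 \left(B - 2\right) = 3 \left(-2 + B\right) = -6 + 3 B$)
$\left(158 + T\right) Q{\left(\frac{1}{-14 + 13} \right)} = \left(158 + 351\right) \left(-6 + \frac{3}{-14 + 13}\right) = 509 \left(-6 + \frac{3}{-1}\right) = 509 \left(-6 + 3 \left(-1\right)\right) = 509 \left(-6 - 3\right) = 509 \left(-9\right) = -4581$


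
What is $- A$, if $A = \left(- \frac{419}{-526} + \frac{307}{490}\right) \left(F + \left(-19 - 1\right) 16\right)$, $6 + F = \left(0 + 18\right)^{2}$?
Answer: $\frac{183396}{64435} \approx 2.8462$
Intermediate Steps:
$F = 318$ ($F = -6 + \left(0 + 18\right)^{2} = -6 + 18^{2} = -6 + 324 = 318$)
$A = - \frac{183396}{64435}$ ($A = \left(- \frac{419}{-526} + \frac{307}{490}\right) \left(318 + \left(-19 - 1\right) 16\right) = \left(\left(-419\right) \left(- \frac{1}{526}\right) + 307 \cdot \frac{1}{490}\right) \left(318 - 320\right) = \left(\frac{419}{526} + \frac{307}{490}\right) \left(318 - 320\right) = \frac{91698}{64435} \left(-2\right) = - \frac{183396}{64435} \approx -2.8462$)
$- A = \left(-1\right) \left(- \frac{183396}{64435}\right) = \frac{183396}{64435}$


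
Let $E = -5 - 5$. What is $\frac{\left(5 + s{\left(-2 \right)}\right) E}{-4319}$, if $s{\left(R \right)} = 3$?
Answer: $\frac{80}{4319} \approx 0.018523$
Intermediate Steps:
$E = -10$
$\frac{\left(5 + s{\left(-2 \right)}\right) E}{-4319} = \frac{\left(5 + 3\right) \left(-10\right)}{-4319} = - \frac{8 \left(-10\right)}{4319} = \left(- \frac{1}{4319}\right) \left(-80\right) = \frac{80}{4319}$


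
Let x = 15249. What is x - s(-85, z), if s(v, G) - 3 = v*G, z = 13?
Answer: 16351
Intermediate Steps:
s(v, G) = 3 + G*v (s(v, G) = 3 + v*G = 3 + G*v)
x - s(-85, z) = 15249 - (3 + 13*(-85)) = 15249 - (3 - 1105) = 15249 - 1*(-1102) = 15249 + 1102 = 16351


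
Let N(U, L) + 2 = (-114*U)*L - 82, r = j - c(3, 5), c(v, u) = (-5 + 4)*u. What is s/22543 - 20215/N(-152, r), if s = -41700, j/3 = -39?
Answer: -16095297451/8750381052 ≈ -1.8394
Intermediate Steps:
c(v, u) = -u
j = -117 (j = 3*(-39) = -117)
r = -112 (r = -117 - (-1)*5 = -117 - 1*(-5) = -117 + 5 = -112)
N(U, L) = -84 - 114*L*U (N(U, L) = -2 + ((-114*U)*L - 82) = -2 + (-114*L*U - 82) = -2 + (-82 - 114*L*U) = -84 - 114*L*U)
s/22543 - 20215/N(-152, r) = -41700/22543 - 20215/(-84 - 114*(-112)*(-152)) = -41700*1/22543 - 20215/(-84 - 1940736) = -41700/22543 - 20215/(-1940820) = -41700/22543 - 20215*(-1/1940820) = -41700/22543 + 4043/388164 = -16095297451/8750381052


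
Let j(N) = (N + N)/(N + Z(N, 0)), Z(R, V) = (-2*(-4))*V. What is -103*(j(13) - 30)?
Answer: 2884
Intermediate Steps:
Z(R, V) = 8*V
j(N) = 2 (j(N) = (N + N)/(N + 8*0) = (2*N)/(N + 0) = (2*N)/N = 2)
-103*(j(13) - 30) = -103*(2 - 30) = -103*(-28) = 2884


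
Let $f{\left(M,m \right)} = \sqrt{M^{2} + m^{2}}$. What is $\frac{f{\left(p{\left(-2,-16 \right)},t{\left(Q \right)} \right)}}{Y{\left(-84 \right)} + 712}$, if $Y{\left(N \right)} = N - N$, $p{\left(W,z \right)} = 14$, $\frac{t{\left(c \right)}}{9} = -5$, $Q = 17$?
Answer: $\frac{\sqrt{2221}}{712} \approx 0.06619$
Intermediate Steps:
$t{\left(c \right)} = -45$ ($t{\left(c \right)} = 9 \left(-5\right) = -45$)
$Y{\left(N \right)} = 0$
$\frac{f{\left(p{\left(-2,-16 \right)},t{\left(Q \right)} \right)}}{Y{\left(-84 \right)} + 712} = \frac{\sqrt{14^{2} + \left(-45\right)^{2}}}{0 + 712} = \frac{\sqrt{196 + 2025}}{712} = \sqrt{2221} \cdot \frac{1}{712} = \frac{\sqrt{2221}}{712}$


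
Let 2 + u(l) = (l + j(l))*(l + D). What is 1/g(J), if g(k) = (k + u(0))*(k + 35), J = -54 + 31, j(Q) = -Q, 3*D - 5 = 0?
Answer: -1/300 ≈ -0.0033333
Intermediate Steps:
D = 5/3 (D = 5/3 + (1/3)*0 = 5/3 + 0 = 5/3 ≈ 1.6667)
u(l) = -2 (u(l) = -2 + (l - l)*(l + 5/3) = -2 + 0*(5/3 + l) = -2 + 0 = -2)
J = -23
g(k) = (-2 + k)*(35 + k) (g(k) = (k - 2)*(k + 35) = (-2 + k)*(35 + k))
1/g(J) = 1/(-70 + (-23)**2 + 33*(-23)) = 1/(-70 + 529 - 759) = 1/(-300) = -1/300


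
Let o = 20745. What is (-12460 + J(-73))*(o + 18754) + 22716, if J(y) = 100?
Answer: -488184924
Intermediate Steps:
(-12460 + J(-73))*(o + 18754) + 22716 = (-12460 + 100)*(20745 + 18754) + 22716 = -12360*39499 + 22716 = -488207640 + 22716 = -488184924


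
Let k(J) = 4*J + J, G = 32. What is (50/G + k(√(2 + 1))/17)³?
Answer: 5955625/1183744 + 2805375*√3/1257728 ≈ 8.8945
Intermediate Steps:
k(J) = 5*J
(50/G + k(√(2 + 1))/17)³ = (50/32 + (5*√(2 + 1))/17)³ = (50*(1/32) + (5*√3)*(1/17))³ = (25/16 + 5*√3/17)³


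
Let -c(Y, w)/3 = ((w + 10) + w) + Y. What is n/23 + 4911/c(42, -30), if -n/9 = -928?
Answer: 104467/184 ≈ 567.76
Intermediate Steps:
n = 8352 (n = -9*(-928) = 8352)
c(Y, w) = -30 - 6*w - 3*Y (c(Y, w) = -3*(((w + 10) + w) + Y) = -3*(((10 + w) + w) + Y) = -3*((10 + 2*w) + Y) = -3*(10 + Y + 2*w) = -30 - 6*w - 3*Y)
n/23 + 4911/c(42, -30) = 8352/23 + 4911/(-30 - 6*(-30) - 3*42) = 8352*(1/23) + 4911/(-30 + 180 - 126) = 8352/23 + 4911/24 = 8352/23 + 4911*(1/24) = 8352/23 + 1637/8 = 104467/184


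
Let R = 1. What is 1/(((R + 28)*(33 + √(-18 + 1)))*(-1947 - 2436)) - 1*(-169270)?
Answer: 7932011496769/46860114 + I*√17/140580342 ≈ 1.6927e+5 + 2.9329e-8*I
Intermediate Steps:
1/(((R + 28)*(33 + √(-18 + 1)))*(-1947 - 2436)) - 1*(-169270) = 1/(((1 + 28)*(33 + √(-18 + 1)))*(-1947 - 2436)) - 1*(-169270) = 1/((29*(33 + √(-17)))*(-4383)) + 169270 = 1/((29*(33 + I*√17))*(-4383)) + 169270 = 1/((957 + 29*I*√17)*(-4383)) + 169270 = 1/(-4194531 - 127107*I*√17) + 169270 = 169270 + 1/(-4194531 - 127107*I*√17)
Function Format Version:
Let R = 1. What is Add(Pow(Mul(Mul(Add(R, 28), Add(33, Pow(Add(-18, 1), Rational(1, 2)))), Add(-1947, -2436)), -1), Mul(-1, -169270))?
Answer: Add(Rational(7932011496769, 46860114), Mul(Rational(1, 140580342), I, Pow(17, Rational(1, 2)))) ≈ Add(1.6927e+5, Mul(2.9329e-8, I))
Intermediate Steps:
Add(Pow(Mul(Mul(Add(R, 28), Add(33, Pow(Add(-18, 1), Rational(1, 2)))), Add(-1947, -2436)), -1), Mul(-1, -169270)) = Add(Pow(Mul(Mul(Add(1, 28), Add(33, Pow(Add(-18, 1), Rational(1, 2)))), Add(-1947, -2436)), -1), Mul(-1, -169270)) = Add(Pow(Mul(Mul(29, Add(33, Pow(-17, Rational(1, 2)))), -4383), -1), 169270) = Add(Pow(Mul(Mul(29, Add(33, Mul(I, Pow(17, Rational(1, 2))))), -4383), -1), 169270) = Add(Pow(Mul(Add(957, Mul(29, I, Pow(17, Rational(1, 2)))), -4383), -1), 169270) = Add(Pow(Add(-4194531, Mul(-127107, I, Pow(17, Rational(1, 2)))), -1), 169270) = Add(169270, Pow(Add(-4194531, Mul(-127107, I, Pow(17, Rational(1, 2)))), -1))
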